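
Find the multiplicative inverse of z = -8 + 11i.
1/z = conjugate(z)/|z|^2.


|z|^2 = 64+121 = 185
1/z = (-8 - 11i)/185

1/z = -0.0432 - 0.0595i


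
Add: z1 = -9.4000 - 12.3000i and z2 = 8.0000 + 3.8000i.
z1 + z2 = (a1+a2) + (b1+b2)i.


Real: -9.4 + 8 = -1.4
Imag: -12.3 + 3.8 = -8.5

-1.4000 - 8.5000i


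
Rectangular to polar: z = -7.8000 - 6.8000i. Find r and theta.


r = sqrt(60.84+46.24) = sqrt(107.08) = 10.3479
theta = atan2(-6.8, -7.8) = -138.9182 degrees

r = 10.3479, theta = -138.9182 degrees


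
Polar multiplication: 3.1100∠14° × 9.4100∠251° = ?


r = 3.1100 * 9.4100 = 29.2651
theta = 14° + 251° = 265° = 265° (mod 360)

29.2651 cis(265°)


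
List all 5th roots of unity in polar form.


The 5th roots of unity are cis(360k/5°) for k=0..4
Angle step = 360/5 = 72°
Primitive root: cis(72°)
Primitive root = 0.3090 + 0.9511i

5 roots at angles: 0°, 72°, 144°, 216°, 288°


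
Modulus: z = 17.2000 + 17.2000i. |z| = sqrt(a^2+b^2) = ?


|z| = sqrt(17.2^2 + 17.2^2) = sqrt(295.84 + 295.84) = sqrt(591.68) = 24.3245

|z| = 24.3245


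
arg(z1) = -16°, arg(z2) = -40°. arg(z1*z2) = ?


arg(z1*z2) = -16° - 40° = -56°
Normalized to (-180°, 180°]: -56°

-56°


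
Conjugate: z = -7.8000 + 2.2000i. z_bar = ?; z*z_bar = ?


z_bar = -7.8000 - 2.2000i
z*z_bar = (-7.8)^2 + 2.2^2 = 60.84 + 4.84 = 65.68

z_bar = -7.8000 - 2.2000i, z*z_bar = 65.68


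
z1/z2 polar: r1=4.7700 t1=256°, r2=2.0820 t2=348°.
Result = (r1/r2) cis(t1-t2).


r = 4.7700 / 2.0820 = 2.2911
theta = 256° - 348° = -92° = 268° (mod 360)

2.2911 cis(268°)


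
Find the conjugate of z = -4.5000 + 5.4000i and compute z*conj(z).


z_bar = -4.5000 - 5.4000i
z*z_bar = (-4.5)^2 + 5.4^2 = 20.25 + 29.16 = 49.41

z_bar = -4.5000 - 5.4000i, z*z_bar = 49.41


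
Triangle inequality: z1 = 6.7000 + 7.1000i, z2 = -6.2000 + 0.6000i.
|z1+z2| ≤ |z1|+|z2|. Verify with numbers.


|z1| = sqrt(6.7^2 + 7.1^2) = sqrt(95.3) = 9.7622
|z2| = sqrt((-6.2)^2 + 0.6^2) = sqrt(38.8) = 6.2290
z1+z2 = 0.5000 + 7.7000i
|z1+z2| = sqrt(59.54) = 7.7162
|z1|+|z2| = 9.7622 + 6.2290 = 15.9912

|z1+z2| = 7.7162 ≤ |z1|+|z2| = 15.9912 (verified)


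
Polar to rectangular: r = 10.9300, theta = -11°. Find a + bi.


a = 10.9300*cos(-11°) = 10.9300*0.98163 = 10.7292
b = 10.9300*sin(-11°) = 10.9300*(-0.190809) = -2.0855

10.7292 - 2.0855i


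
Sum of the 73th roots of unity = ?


The sum of all 73th roots of unity is 0.
Geometric series: (1 - w^73)/(1 - w) = (1-1)/(1-w) = 0 since w^73 = 1, w ≠ 1.
Alternatively: coefficient of z^72 in z^73 - 1 is 0.

0


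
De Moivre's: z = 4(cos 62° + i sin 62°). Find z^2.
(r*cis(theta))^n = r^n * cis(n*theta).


r^2 = 4^2 = 16
n*theta = 2*62° = 124° = 124° (mod 360)
a = 16*cos(124°) = -8.9471
b = 16*sin(124°) = 13.2646

16 cis(124°) = -8.9471 + 13.2646i


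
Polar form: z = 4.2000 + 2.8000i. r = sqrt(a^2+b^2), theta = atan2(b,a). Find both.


r = sqrt(17.64+7.84) = sqrt(25.48) = 5.0478
theta = atan2(2.8, 4.2) = 33.6901 degrees

r = 5.0478, theta = 33.6901 degrees


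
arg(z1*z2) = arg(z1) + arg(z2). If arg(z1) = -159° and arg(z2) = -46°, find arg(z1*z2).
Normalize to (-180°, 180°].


arg(z1*z2) = -159° - 46° = -205°
Normalized to (-180°, 180°]: 155°

155°


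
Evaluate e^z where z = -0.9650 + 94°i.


e^-0.9650 = 0.3810
cos(94°) = -0.0698
sin(94°) = 0.9976
Real = 0.3810*(-0.0698) = -0.0266
Imag = 0.3810*0.9976 = 0.3801

-0.0266 + 0.3801i


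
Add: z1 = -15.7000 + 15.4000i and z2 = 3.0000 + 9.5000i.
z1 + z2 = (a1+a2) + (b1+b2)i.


Real: -15.7 + 3 = -12.7
Imag: 15.4 + 9.5 = 24.9

-12.7000 + 24.9000i


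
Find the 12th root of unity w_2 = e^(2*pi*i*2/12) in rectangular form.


Angle = 360*2/12 = 60°
a = cos(60°) = 0.5000
b = sin(60°) = 0.8660

0.5000 + 0.8660i


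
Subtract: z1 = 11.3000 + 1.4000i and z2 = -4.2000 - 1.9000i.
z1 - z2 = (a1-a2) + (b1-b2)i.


Real: 11.3 + 4.2 = 15.5
Imag: 1.4 + 1.9 = 3.3

15.5000 + 3.3000i


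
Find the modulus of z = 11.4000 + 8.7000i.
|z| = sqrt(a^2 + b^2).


|z| = sqrt(11.4^2 + 8.7^2) = sqrt(129.96 + 75.69) = sqrt(205.65) = 14.3405

|z| = 14.3405


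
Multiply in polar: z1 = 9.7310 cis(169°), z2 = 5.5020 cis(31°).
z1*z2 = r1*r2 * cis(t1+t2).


r = 9.7310 * 5.5020 = 53.5400
theta = 169° + 31° = 200° = 200° (mod 360)

53.5400 cis(200°)


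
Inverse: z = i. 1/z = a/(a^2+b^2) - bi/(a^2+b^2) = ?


|z|^2 = 0+1 = 1
1/z = (0 - 1i)/1

1/z = 0 - 1.0000i


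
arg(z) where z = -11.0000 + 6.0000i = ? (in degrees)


Re = -11, Im = 6
arg = atan2(6, -11) = 151.3895 degrees

arg(z) = 151.3895 degrees


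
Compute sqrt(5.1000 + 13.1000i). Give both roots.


|z| = sqrt(26.01+171.61) = 14.0577
sqrt((|z|+a)/2) = sqrt((14.0577+5.1)/2) = sqrt(9.5789) = 3.0950
sqrt((|z|-a)/2) = sqrt((14.0577-5.1)/2) = sqrt(4.4789) = 2.1163

±(3.0950 + 2.1163i) i.e. 3.0950 + 2.1163i and -3.0950 - 2.1163i


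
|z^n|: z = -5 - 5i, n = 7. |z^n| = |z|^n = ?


|z| = sqrt(25+25) = sqrt(50) = 7.0711
|z^7| = |z|^7 = (sqrt(50))^7 = 50^3 * sqrt(50) = 125000*sqrt(50)

|z^7| = 125000*sqrt(50) ≈ 883883.4765


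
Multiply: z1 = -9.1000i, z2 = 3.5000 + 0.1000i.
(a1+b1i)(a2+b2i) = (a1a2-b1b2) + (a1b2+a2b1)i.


Real = 0*3.5 - (-9.1)*0.1 = 0 - (-0.91) = 0.91
Imag = 0*0.1 + 3.5*(-9.1) = 0 - (31.85) = -31.85

0.9100 - 31.8500i


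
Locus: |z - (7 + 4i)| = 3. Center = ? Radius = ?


|z - z0| = r is a circle with center z0 and radius r.
Center = (7, 4), radius = 3

Circle with center (7, 4) and radius 3


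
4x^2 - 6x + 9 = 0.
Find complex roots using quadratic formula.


disc = (-6)^2 - 4*4*9 = 36 - 144 = -108
sqrt(|disc|) = sqrt(108) = 10.3923
Real part = 6/(2*4) = 0.7500
Imag part = 10.3923/(2*4) = 1.2990

0.7500 ± 1.2990i


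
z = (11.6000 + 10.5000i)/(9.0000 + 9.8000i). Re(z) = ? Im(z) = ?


Multiply by conjugate: (11.6000 + 10.5000i)(9.0000 - 9.8000i) / (9^2 + 9.8^2)
Numerator real = 11.6*9 + 10.5*9.8 = 207.3
Numerator imag = 10.5*9 - 11.6*9.8 = -19.18
Denominator = 177.04
Re(z) = 207.3/177.04 = 1.1709
Im(z) = -19.18/177.04 = -0.1083

Re(z) = 1.1709, Im(z) = -0.1083


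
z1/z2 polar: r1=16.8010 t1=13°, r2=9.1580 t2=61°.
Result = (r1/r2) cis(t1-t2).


r = 16.8010 / 9.1580 = 1.8346
theta = 13° - 61° = -48° = 312° (mod 360)

1.8346 cis(312°)


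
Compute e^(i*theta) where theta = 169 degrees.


cos(169°) = -0.9816
sin(169°) = 0.1908

e^(i*169°) = -0.9816 + 0.1908i


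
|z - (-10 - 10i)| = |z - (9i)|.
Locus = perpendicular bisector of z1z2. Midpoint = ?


Equal distances means the locus is the perpendicular bisector of z1 and z2.
Midpoint = ((-10+0)/2, (-10+9)/2) = (-5.0000, -0.5000)

Perpendicular bisector through (-5.0000, -0.5000)


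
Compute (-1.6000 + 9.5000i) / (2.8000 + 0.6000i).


Conjugate of z2 = 2.8000 - 0.6000i
Numerator: (-1.6000 + 9.5000i)(2.8000 - 0.6000i) = 1.2200 + 27.5600i
Denominator: 2.8^2 + 0.6^2 = 8.2
Result = (1.2200 + 27.5600i)/8.2

0.1488 + 3.3610i


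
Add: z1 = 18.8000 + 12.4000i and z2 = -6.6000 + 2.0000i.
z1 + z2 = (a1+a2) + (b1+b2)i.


Real: 18.8 - 6.6 = 12.2
Imag: 12.4 + 2 = 14.4

12.2000 + 14.4000i


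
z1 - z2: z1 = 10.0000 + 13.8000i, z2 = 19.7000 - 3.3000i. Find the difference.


Real: 10 - 19.7 = -9.7
Imag: 13.8 + 3.3 = 17.1

-9.7000 + 17.1000i


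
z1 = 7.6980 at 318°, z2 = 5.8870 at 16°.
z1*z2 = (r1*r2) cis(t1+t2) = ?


r = 7.6980 * 5.8870 = 45.3181
theta = 318° + 16° = 334° = 334° (mod 360)

45.3181 cis(334°)


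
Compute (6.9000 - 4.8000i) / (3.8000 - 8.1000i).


Conjugate of z2 = 3.8000 + 8.1000i
Numerator: (6.9000 - 4.8000i)(3.8000 + 8.1000i) = 65.1000 + 37.6500i
Denominator: 3.8^2 + (-8.1)^2 = 80.05
Result = (65.1000 + 37.6500i)/80.05

0.8132 + 0.4703i


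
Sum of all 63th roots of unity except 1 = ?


With w = e^(2*pi*i/63), all 63 of the 63th roots of unity w^0 = 1, w, ..., w^(62) sum to 0: 1 + w + ... + w^(62) = (1 - w^63)/(1 - w) = 0 since w^63 = 1, w ≠ 1.
Removing the root 1: w + w^2 + ... + w^(62) = 0 - 1 = -1

Sum = -1


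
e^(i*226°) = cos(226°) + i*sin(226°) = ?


cos(226°) = -0.6947
sin(226°) = -0.7193

e^(i*226°) = -0.6947 - 0.7193i


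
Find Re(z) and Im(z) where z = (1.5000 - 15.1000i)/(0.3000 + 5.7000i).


Multiply by conjugate: (1.5000 - 15.1000i)(0.3000 - 5.7000i) / (0.3^2 + 5.7^2)
Numerator real = 1.5*0.3 - (15.1)*5.7 = -85.62
Numerator imag = -15.1*0.3 - 1.5*5.7 = -13.08
Denominator = 32.58
Re(z) = -85.62/32.58 = -2.6280
Im(z) = -13.08/32.58 = -0.4015

Re(z) = -2.6280, Im(z) = -0.4015


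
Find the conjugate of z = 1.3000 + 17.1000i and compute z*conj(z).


z_bar = 1.3000 - 17.1000i
z*z_bar = 1.3^2 + 17.1^2 = 1.69 + 292.41 = 294.1

z_bar = 1.3000 - 17.1000i, z*z_bar = 294.1


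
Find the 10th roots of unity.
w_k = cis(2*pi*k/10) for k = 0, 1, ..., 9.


The 10th roots of unity are cis(360k/10°) for k=0..9
Angle step = 360/10 = 36°
Primitive root: cis(36°)
Primitive root = 0.8090 + 0.5878i

10 roots at angles: 0°, 36°, 72°, 108°, 144°, 180°, 216°, 252°, 288°, 324°


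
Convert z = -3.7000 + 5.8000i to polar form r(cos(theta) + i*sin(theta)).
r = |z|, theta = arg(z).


r = sqrt(13.69+33.64) = sqrt(47.33) = 6.8797
theta = atan2(5.8, -3.7) = 122.5351 degrees

r = 6.8797, theta = 122.5351 degrees


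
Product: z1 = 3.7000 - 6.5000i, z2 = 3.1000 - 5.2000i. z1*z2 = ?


Real = 3.7*3.1 - (-6.5)*(-5.2) = 11.47 - 33.8 = -22.33
Imag = 3.7*(-5.2) + 3.1*(-6.5) = -19.24 - (20.15) = -39.39

-22.3300 - 39.3900i


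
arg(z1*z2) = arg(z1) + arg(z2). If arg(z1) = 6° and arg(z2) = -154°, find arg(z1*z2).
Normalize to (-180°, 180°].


arg(z1*z2) = 6° - 154° = -148°
Normalized to (-180°, 180°]: -148°

-148°


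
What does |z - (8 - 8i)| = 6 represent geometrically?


|z - z0| = r is a circle with center z0 and radius r.
Center = (8, -8), radius = 6

Circle with center (8, -8) and radius 6


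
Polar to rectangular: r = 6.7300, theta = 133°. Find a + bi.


a = 6.7300*cos(133°) = 6.7300*(-0.681998) = -4.5898
b = 6.7300*sin(133°) = 6.7300*0.73135 = 4.9220

-4.5898 + 4.9220i


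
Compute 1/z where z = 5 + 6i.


|z|^2 = 25+36 = 61
1/z = (5 - 6i)/61

1/z = 0.0820 - 0.0984i


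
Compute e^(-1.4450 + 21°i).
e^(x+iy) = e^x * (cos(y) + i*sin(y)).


e^-1.4450 = 0.23575
cos(21°) = 0.9336
sin(21°) = 0.3584
Real = 0.23575*0.9336 = 0.2201
Imag = 0.23575*0.3584 = 0.0845

0.2201 + 0.0845i


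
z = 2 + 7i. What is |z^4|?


|z| = sqrt(4+49) = sqrt(53) = 7.2801
|z^4| = |z|^4 = (sqrt(53))^4 = 53^2 = 2809

|z^4| = 2809


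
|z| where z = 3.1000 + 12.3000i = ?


|z| = sqrt(3.1^2 + 12.3^2) = sqrt(9.61 + 151.29) = sqrt(160.9) = 12.6846

|z| = 12.6846


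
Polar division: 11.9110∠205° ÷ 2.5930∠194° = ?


r = 11.9110 / 2.5930 = 4.5935
theta = 205° - 194° = 11° = 11° (mod 360)

4.5935 cis(11°)


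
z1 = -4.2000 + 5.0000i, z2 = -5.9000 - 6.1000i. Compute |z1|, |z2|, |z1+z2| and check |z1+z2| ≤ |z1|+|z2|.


|z1| = sqrt((-4.2)^2 + 5^2) = sqrt(42.64) = 6.5299
|z2| = sqrt((-5.9)^2 + (-6.1)^2) = sqrt(72.02) = 8.4865
z1+z2 = -10.1000 - 1.1000i
|z1+z2| = sqrt(103.22) = 10.1597
|z1|+|z2| = 6.5299 + 8.4865 = 15.0164

|z1+z2| = 10.1597 ≤ |z1|+|z2| = 15.0164 (verified)


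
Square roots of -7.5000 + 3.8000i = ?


|z| = sqrt(56.25+14.44) = 8.4077
sqrt((|z|+a)/2) = sqrt((8.4077+(-7.5))/2) = sqrt(0.4539) = 0.6737
sqrt((|z|-a)/2) = sqrt((8.4077-(-7.5))/2) = sqrt(7.9539) = 2.8203

±(0.6737 + 2.8203i) i.e. 0.6737 + 2.8203i and -0.6737 - 2.8203i


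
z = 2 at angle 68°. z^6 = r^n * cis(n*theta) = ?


r^6 = 2^6 = 64
n*theta = 6*68° = 408° = 48° (mod 360)
a = 64*cos(48°) = 42.8244
b = 64*sin(48°) = 47.5613

64 cis(48°) = 42.8244 + 47.5613i


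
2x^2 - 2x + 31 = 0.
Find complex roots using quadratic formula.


disc = (-2)^2 - 4*2*31 = 4 - 248 = -244
sqrt(|disc|) = sqrt(244) = 15.6205
Real part = 2/(2*2) = 0.5000
Imag part = 15.6205/(2*2) = 3.9051

0.5000 ± 3.9051i


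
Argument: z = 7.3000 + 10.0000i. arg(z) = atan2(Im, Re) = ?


Re = 7.3, Im = 10
arg = atan2(10, 7.3) = 53.8706 degrees

arg(z) = 53.8706 degrees


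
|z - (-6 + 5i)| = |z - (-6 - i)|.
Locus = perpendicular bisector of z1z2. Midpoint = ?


Equal distances means the locus is the perpendicular bisector of z1 and z2.
Midpoint = ((-6+(-6))/2, (5+(-1))/2) = (-6.0000, 2.0000)

Perpendicular bisector through (-6.0000, 2.0000)


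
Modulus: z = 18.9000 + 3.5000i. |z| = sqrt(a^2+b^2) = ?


|z| = sqrt(18.9^2 + 3.5^2) = sqrt(357.21 + 12.25) = sqrt(369.46) = 19.2213

|z| = 19.2213


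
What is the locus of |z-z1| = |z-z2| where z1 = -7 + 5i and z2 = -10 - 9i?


Equal distances means the locus is the perpendicular bisector of z1 and z2.
Midpoint = ((-7+(-10))/2, (5+(-9))/2) = (-8.5000, -2.0000)

Perpendicular bisector through (-8.5000, -2.0000)


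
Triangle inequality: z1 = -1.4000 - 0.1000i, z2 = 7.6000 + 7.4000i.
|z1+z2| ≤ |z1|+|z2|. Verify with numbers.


|z1| = sqrt((-1.4)^2 + (-0.1)^2) = sqrt(1.97) = 1.4036
|z2| = sqrt(7.6^2 + 7.4^2) = sqrt(112.52) = 10.6075
z1+z2 = 6.2000 + 7.3000i
|z1+z2| = sqrt(91.73) = 9.5776
|z1|+|z2| = 1.4036 + 10.6075 = 12.0111

|z1+z2| = 9.5776 ≤ |z1|+|z2| = 12.0111 (verified)


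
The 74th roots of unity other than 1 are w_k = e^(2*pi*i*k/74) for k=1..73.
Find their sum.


With w = e^(2*pi*i/74), all 74 of the 74th roots of unity w^0 = 1, w, ..., w^(73) sum to 0: 1 + w + ... + w^(73) = (1 - w^74)/(1 - w) = 0 since w^74 = 1, w ≠ 1.
Removing the root 1: w + w^2 + ... + w^(73) = 0 - 1 = -1

Sum = -1


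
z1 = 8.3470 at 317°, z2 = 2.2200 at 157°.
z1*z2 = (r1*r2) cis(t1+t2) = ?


r = 8.3470 * 2.2200 = 18.5303
theta = 317° + 157° = 474° = 114° (mod 360)

18.5303 cis(114°)


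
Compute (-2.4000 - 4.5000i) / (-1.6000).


Conjugate of z2 = -1.6000
Numerator: (-2.4000 - 4.5000i)(-1.6000) = 3.8400 + 7.2000i
Denominator: (-1.6)^2 + 0^2 = 2.56
Result = (3.8400 + 7.2000i)/2.56

1.5000 + 2.8125i


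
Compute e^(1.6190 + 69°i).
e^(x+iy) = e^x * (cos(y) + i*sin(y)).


e^1.6190 = 5.0480
cos(69°) = 0.35837
sin(69°) = 0.9336
Real = 5.0480*0.35837 = 1.8091
Imag = 5.0480*0.9336 = 4.7128

1.8091 + 4.7128i


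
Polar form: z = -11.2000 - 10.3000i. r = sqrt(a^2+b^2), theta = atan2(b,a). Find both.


r = sqrt(125.44+106.09) = sqrt(231.53) = 15.2161
theta = atan2(-10.3, -11.2) = -137.3970 degrees

r = 15.2161, theta = -137.3970 degrees


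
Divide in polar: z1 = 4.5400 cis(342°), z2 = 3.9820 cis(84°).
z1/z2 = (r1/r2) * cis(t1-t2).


r = 4.5400 / 3.9820 = 1.1401
theta = 342° - 84° = 258° = 258° (mod 360)

1.1401 cis(258°)


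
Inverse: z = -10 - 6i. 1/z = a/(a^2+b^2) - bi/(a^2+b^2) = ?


|z|^2 = 100+36 = 136
1/z = (-10 + 6i)/136

1/z = -0.0735 + 0.0441i


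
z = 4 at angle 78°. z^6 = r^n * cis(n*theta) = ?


r^6 = 4^6 = 4096
n*theta = 6*78° = 468° = 108° (mod 360)
a = 4096*cos(108°) = -1265.7336
b = 4096*sin(108°) = 3895.5275

4096 cis(108°) = -1265.7336 + 3895.5275i


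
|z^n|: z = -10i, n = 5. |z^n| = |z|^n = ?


|z| = sqrt(0+100) = sqrt(100) = 10
|z^5| = |z|^5 = 10^5 = 100000

|z^5| = 100000


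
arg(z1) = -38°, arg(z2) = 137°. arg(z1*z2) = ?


arg(z1*z2) = -38° + 137° = 99°
Normalized to (-180°, 180°]: 99°

99°


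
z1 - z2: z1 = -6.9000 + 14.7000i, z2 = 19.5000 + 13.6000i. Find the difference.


Real: -6.9 - 19.5 = -26.4
Imag: 14.7 - 13.6 = 1.1

-26.4000 + 1.1000i


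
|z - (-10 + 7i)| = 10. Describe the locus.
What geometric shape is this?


|z - z0| = r is a circle with center z0 and radius r.
Center = (-10, 7), radius = 10

Circle with center (-10, 7) and radius 10


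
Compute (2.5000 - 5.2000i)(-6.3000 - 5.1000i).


Real = 2.5*(-6.3) - (-5.2)*(-5.1) = -15.75 - 26.52 = -42.27
Imag = 2.5*(-5.1) - (6.3)*(-5.2) = -12.75 + 32.76 = 20.01

-42.2700 + 20.0100i


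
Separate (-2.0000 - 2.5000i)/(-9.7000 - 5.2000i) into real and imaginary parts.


Multiply by conjugate: (-2.0000 - 2.5000i)(-9.7000 + 5.2000i) / ((-9.7)^2 + (-5.2)^2)
Numerator real = -2*(-9.7) - (2.5)*(-5.2) = 32.4
Numerator imag = -2.5*(-9.7) - (-2)*(-5.2) = 13.85
Denominator = 121.13
Re(z) = 32.4/121.13 = 0.2675
Im(z) = 13.85/121.13 = 0.1143

Re(z) = 0.2675, Im(z) = 0.1143


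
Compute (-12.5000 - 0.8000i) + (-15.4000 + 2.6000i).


Real: -12.5 - 15.4 = -27.9
Imag: -0.8 + 2.6 = 1.8

-27.9000 + 1.8000i


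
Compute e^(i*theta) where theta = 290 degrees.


cos(290°) = 0.3420
sin(290°) = -0.9397

e^(i*290°) = 0.3420 - 0.9397i


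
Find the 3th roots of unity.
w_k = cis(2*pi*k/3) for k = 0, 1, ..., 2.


The 3th roots of unity are cis(360k/3°) for k=0..2
Angle step = 360/3 = 120°
Primitive root: cis(120°)
Primitive root = -0.5000 + 0.8660i

3 roots at angles: 0°, 120°, 240°


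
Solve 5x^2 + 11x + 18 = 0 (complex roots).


disc = 11^2 - 4*5*18 = 121 - 360 = -239
sqrt(|disc|) = sqrt(239) = 15.4596
Real part = -11/(2*5) = -1.1000
Imag part = 15.4596/(2*5) = 1.5460

-1.1000 ± 1.5460i


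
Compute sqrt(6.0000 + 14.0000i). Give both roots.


|z| = sqrt(36+196) = 15.2315
sqrt((|z|+a)/2) = sqrt((15.2315+6)/2) = sqrt(10.6158) = 3.2582
sqrt((|z|-a)/2) = sqrt((15.2315-6)/2) = sqrt(4.6158) = 2.1484

±(3.2582 + 2.1484i) i.e. 3.2582 + 2.1484i and -3.2582 - 2.1484i


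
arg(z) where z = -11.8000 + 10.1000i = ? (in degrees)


Re = -11.8, Im = 10.1
arg = atan2(10.1, -11.8) = 139.4387 degrees

arg(z) = 139.4387 degrees


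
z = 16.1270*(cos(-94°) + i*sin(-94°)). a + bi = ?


a = 16.1270*cos(-94°) = 16.1270*(-0.06976) = -1.1250
b = 16.1270*sin(-94°) = 16.1270*(-0.99756) = -16.0877

-1.1250 - 16.0877i


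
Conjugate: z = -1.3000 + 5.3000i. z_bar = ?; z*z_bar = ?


z_bar = -1.3000 - 5.3000i
z*z_bar = (-1.3)^2 + 5.3^2 = 1.69 + 28.09 = 29.78

z_bar = -1.3000 - 5.3000i, z*z_bar = 29.78


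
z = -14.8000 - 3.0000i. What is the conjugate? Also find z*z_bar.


z_bar = -14.8000 + 3.0000i
z*z_bar = (-14.8)^2 + (-3)^2 = 219.04 + 9 = 228.04

z_bar = -14.8000 + 3.0000i, z*z_bar = 228.04


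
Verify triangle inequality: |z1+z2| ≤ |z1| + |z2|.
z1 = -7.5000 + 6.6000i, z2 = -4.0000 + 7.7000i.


|z1| = sqrt((-7.5)^2 + 6.6^2) = sqrt(99.81) = 9.9905
|z2| = sqrt((-4)^2 + 7.7^2) = sqrt(75.29) = 8.6770
z1+z2 = -11.5000 + 14.3000i
|z1+z2| = sqrt(336.74) = 18.3505
|z1|+|z2| = 9.9905 + 8.6770 = 18.6675

|z1+z2| = 18.3505 ≤ |z1|+|z2| = 18.6675 (verified)


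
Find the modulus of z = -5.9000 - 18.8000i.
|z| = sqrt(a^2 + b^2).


|z| = sqrt((-5.9)^2 + (-18.8)^2) = sqrt(34.81 + 353.44) = sqrt(388.25) = 19.7041

|z| = 19.7041


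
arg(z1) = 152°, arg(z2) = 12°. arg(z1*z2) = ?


arg(z1*z2) = 152° + 12° = 164°
Normalized to (-180°, 180°]: 164°

164°


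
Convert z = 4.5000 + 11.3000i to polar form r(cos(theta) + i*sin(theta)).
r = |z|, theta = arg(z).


r = sqrt(20.25+127.69) = sqrt(147.94) = 12.1631
theta = atan2(11.3, 4.5) = 68.2861 degrees

r = 12.1631, theta = 68.2861 degrees


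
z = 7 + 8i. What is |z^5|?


|z| = sqrt(49+64) = sqrt(113) = 10.6301
|z^5| = |z|^5 = (sqrt(113))^5 = 113^2 * sqrt(113) = 12769*sqrt(113)

|z^5| = 12769*sqrt(113) ≈ 135736.3319


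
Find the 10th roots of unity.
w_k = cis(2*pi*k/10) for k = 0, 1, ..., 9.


The 10th roots of unity are cis(360k/10°) for k=0..9
Angle step = 360/10 = 36°
Primitive root: cis(36°)
Primitive root = 0.8090 + 0.5878i

10 roots at angles: 0°, 36°, 72°, 108°, 144°, 180°, 216°, 252°, 288°, 324°


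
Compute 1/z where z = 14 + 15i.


|z|^2 = 196+225 = 421
1/z = (14 - 15i)/421

1/z = 0.0333 - 0.0356i


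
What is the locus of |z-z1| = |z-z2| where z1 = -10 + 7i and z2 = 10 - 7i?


Equal distances means the locus is the perpendicular bisector of z1 and z2.
Midpoint = ((-10+10)/2, (7+(-7))/2) = (0, 0)

Perpendicular bisector through (0, 0)


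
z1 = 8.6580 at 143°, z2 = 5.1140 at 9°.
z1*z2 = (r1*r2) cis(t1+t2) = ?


r = 8.6580 * 5.1140 = 44.2770
theta = 143° + 9° = 152° = 152° (mod 360)

44.2770 cis(152°)


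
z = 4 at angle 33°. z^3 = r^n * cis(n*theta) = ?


r^3 = 4^3 = 64
n*theta = 3*33° = 99° = 99° (mod 360)
a = 64*cos(99°) = -10.0118
b = 64*sin(99°) = 63.2121

64 cis(99°) = -10.0118 + 63.2121i


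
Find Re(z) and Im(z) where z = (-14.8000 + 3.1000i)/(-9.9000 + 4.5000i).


Multiply by conjugate: (-14.8000 + 3.1000i)(-9.9000 - 4.5000i) / ((-9.9)^2 + 4.5^2)
Numerator real = -14.8*(-9.9) + 3.1*4.5 = 160.47
Numerator imag = 3.1*(-9.9) - (-14.8)*4.5 = 35.91
Denominator = 118.26
Re(z) = 160.47/118.26 = 1.3569
Im(z) = 35.91/118.26 = 0.3037

Re(z) = 1.3569, Im(z) = 0.3037


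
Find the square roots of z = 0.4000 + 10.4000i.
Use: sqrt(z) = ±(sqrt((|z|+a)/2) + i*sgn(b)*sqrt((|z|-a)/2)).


|z| = sqrt(0.16+108.16) = 10.4077
sqrt((|z|+a)/2) = sqrt((10.4077+0.4)/2) = sqrt(5.4038) = 2.3246
sqrt((|z|-a)/2) = sqrt((10.4077-0.4)/2) = sqrt(5.0038) = 2.2369

±(2.3246 + 2.2369i) i.e. 2.3246 + 2.2369i and -2.3246 - 2.2369i


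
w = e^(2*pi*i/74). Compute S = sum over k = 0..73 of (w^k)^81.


The roots are w_k = w^k with w = e^(2*pi*i/74), and (w^k)^81 = (w^81)^k.
So S = 1 + u + u^2 + ... + u^(73) with u = w^81.
81 = 1*74 + 7, so 81 is not a multiple of 74: u = (w^74)^1 * w^7 = w^7 ≠ 1 (w is a primitive 74th root), while u^74 = (w^74)^81 = 1.
Geometric series: S = (1 - u^74)/(1 - u) = (1 - 1)/(1 - u) = 0

S = 0


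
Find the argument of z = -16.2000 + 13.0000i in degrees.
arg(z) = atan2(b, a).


Re = -16.2, Im = 13
arg = atan2(13, -16.2) = 141.2540 degrees

arg(z) = 141.2540 degrees


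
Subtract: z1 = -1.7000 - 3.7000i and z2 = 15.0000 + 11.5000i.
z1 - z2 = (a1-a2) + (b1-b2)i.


Real: -1.7 - 15 = -16.7
Imag: -3.7 - 11.5 = -15.2

-16.7000 - 15.2000i


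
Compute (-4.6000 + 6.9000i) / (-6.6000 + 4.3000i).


Conjugate of z2 = -6.6000 - 4.3000i
Numerator: (-4.6000 + 6.9000i)(-6.6000 - 4.3000i) = 60.0300 - 25.7600i
Denominator: (-6.6)^2 + 4.3^2 = 62.05
Result = (60.0300 - 25.7600i)/62.05

0.9674 - 0.4151i


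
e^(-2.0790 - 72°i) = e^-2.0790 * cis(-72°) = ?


e^-2.0790 = 0.12506
cos(-72°) = 0.309
sin(-72°) = -0.9511
Real = 0.12506*0.309 = 0.0386
Imag = 0.12506*(-0.9511) = -0.1189

0.0386 - 0.1189i


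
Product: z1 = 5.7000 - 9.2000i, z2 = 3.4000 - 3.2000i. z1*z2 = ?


Real = 5.7*3.4 - (-9.2)*(-3.2) = 19.38 - 29.44 = -10.06
Imag = 5.7*(-3.2) + 3.4*(-9.2) = -18.24 - (31.28) = -49.52

-10.0600 - 49.5200i


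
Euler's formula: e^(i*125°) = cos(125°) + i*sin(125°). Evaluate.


cos(125°) = -0.5736
sin(125°) = 0.8192

e^(i*125°) = -0.5736 + 0.8192i


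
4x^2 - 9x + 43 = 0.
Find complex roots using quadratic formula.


disc = (-9)^2 - 4*4*43 = 81 - 688 = -607
sqrt(|disc|) = sqrt(607) = 24.6374
Real part = 9/(2*4) = 1.1250
Imag part = 24.6374/(2*4) = 3.0797

1.1250 ± 3.0797i


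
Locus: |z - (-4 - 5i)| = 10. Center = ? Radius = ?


|z - z0| = r is a circle with center z0 and radius r.
Center = (-4, -5), radius = 10

Circle with center (-4, -5) and radius 10


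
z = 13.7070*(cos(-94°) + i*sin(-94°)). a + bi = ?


a = 13.7070*cos(-94°) = 13.7070*(-0.06976) = -0.9562
b = 13.7070*sin(-94°) = 13.7070*(-0.99756) = -13.6736

-0.9562 - 13.6736i


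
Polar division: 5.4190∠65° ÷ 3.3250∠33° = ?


r = 5.4190 / 3.3250 = 1.6298
theta = 65° - 33° = 32° = 32° (mod 360)

1.6298 cis(32°)


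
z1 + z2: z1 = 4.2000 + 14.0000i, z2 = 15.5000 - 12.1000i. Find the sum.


Real: 4.2 + 15.5 = 19.7
Imag: 14 - 12.1 = 1.9

19.7000 + 1.9000i


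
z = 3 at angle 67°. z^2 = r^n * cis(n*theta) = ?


r^2 = 3^2 = 9
n*theta = 2*67° = 134° = 134° (mod 360)
a = 9*cos(134°) = -6.2519
b = 9*sin(134°) = 6.4741

9 cis(134°) = -6.2519 + 6.4741i


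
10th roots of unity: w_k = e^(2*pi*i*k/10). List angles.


The 10th roots of unity are cis(360k/10°) for k=0..9
Angle step = 360/10 = 36°
Primitive root: cis(36°)
Primitive root = 0.8090 + 0.5878i

10 roots at angles: 0°, 36°, 72°, 108°, 144°, 180°, 216°, 252°, 288°, 324°


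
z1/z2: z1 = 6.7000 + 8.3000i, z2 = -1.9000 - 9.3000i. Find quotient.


Conjugate of z2 = -1.9000 + 9.3000i
Numerator: (6.7000 + 8.3000i)(-1.9000 + 9.3000i) = -89.9200 + 46.5400i
Denominator: (-1.9)^2 + (-9.3)^2 = 90.1
Result = (-89.9200 + 46.5400i)/90.1

-0.9980 + 0.5165i


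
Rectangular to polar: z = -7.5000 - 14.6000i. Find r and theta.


r = sqrt(56.25+213.16) = sqrt(269.41) = 16.4137
theta = atan2(-14.6, -7.5) = -117.1895 degrees

r = 16.4137, theta = -117.1895 degrees


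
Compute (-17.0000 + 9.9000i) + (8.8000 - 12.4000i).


Real: -17 + 8.8 = -8.2
Imag: 9.9 - 12.4 = -2.5

-8.2000 - 2.5000i


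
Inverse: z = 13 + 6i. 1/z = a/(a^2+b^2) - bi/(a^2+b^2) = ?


|z|^2 = 169+36 = 205
1/z = (13 - 6i)/205

1/z = 0.0634 - 0.0293i


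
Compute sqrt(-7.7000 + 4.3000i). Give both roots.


|z| = sqrt(59.29+18.49) = 8.8193
sqrt((|z|+a)/2) = sqrt((8.8193+(-7.7))/2) = sqrt(0.5596) = 0.7481
sqrt((|z|-a)/2) = sqrt((8.8193-(-7.7))/2) = sqrt(8.2596) = 2.8740

±(0.7481 + 2.8740i) i.e. 0.7481 + 2.8740i and -0.7481 - 2.8740i


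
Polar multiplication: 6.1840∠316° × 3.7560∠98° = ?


r = 6.1840 * 3.7560 = 23.2271
theta = 316° + 98° = 414° = 54° (mod 360)

23.2271 cis(54°)


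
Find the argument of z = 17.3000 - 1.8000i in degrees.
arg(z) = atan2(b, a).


Re = 17.3, Im = -1.8
arg = atan2(-1.8, 17.3) = -5.9400 degrees

arg(z) = -5.9400 degrees


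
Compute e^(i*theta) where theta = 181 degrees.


cos(181°) = -0.9998
sin(181°) = -0.0175

e^(i*181°) = -0.9998 - 0.0175i


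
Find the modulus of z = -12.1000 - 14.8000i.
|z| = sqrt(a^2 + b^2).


|z| = sqrt((-12.1)^2 + (-14.8)^2) = sqrt(146.41 + 219.04) = sqrt(365.45) = 19.1167

|z| = 19.1167


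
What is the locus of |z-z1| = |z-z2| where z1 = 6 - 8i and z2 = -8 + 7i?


Equal distances means the locus is the perpendicular bisector of z1 and z2.
Midpoint = ((6+(-8))/2, (-8+7)/2) = (-1.0000, -0.5000)

Perpendicular bisector through (-1.0000, -0.5000)


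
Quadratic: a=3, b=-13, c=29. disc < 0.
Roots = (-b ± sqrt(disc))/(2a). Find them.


disc = (-13)^2 - 4*3*29 = 169 - 348 = -179
sqrt(|disc|) = sqrt(179) = 13.3791
Real part = 13/(2*3) = 2.1667
Imag part = 13.3791/(2*3) = 2.2298

2.1667 ± 2.2298i


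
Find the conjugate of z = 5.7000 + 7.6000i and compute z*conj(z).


z_bar = 5.7000 - 7.6000i
z*z_bar = 5.7^2 + 7.6^2 = 32.49 + 57.76 = 90.25

z_bar = 5.7000 - 7.6000i, z*z_bar = 90.25


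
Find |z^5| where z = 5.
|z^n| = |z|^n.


|z| = sqrt(25+0) = sqrt(25) = 5
|z^5| = |z|^5 = 5^5 = 3125

|z^5| = 3125


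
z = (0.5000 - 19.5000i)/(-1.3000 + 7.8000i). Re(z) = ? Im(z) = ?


Multiply by conjugate: (0.5000 - 19.5000i)(-1.3000 - 7.8000i) / ((-1.3)^2 + 7.8^2)
Numerator real = 0.5*(-1.3) - (19.5)*7.8 = -152.75
Numerator imag = -19.5*(-1.3) - 0.5*7.8 = 21.45
Denominator = 62.53
Re(z) = -152.75/62.53 = -2.4428
Im(z) = 21.45/62.53 = 0.3430

Re(z) = -2.4428, Im(z) = 0.3430


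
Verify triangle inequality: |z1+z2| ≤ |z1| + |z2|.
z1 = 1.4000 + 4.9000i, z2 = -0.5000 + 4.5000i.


|z1| = sqrt(1.4^2 + 4.9^2) = sqrt(25.97) = 5.0961
|z2| = sqrt((-0.5)^2 + 4.5^2) = sqrt(20.5) = 4.5277
z1+z2 = 0.9000 + 9.4000i
|z1+z2| = sqrt(89.17) = 9.4430
|z1|+|z2| = 5.0961 + 4.5277 = 9.6238

|z1+z2| = 9.4430 ≤ |z1|+|z2| = 9.6238 (verified)


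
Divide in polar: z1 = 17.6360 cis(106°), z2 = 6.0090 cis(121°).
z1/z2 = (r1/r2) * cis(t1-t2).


r = 17.6360 / 6.0090 = 2.9349
theta = 106° - 121° = -15° = 345° (mod 360)

2.9349 cis(345°)


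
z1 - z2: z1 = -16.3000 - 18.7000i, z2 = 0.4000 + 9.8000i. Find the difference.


Real: -16.3 - 0.4 = -16.7
Imag: -18.7 - 9.8 = -28.5

-16.7000 - 28.5000i


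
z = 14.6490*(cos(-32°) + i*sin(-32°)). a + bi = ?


a = 14.6490*cos(-32°) = 14.6490*0.84805 = 12.4231
b = 14.6490*sin(-32°) = 14.6490*(-0.52992) = -7.7628

12.4231 - 7.7628i


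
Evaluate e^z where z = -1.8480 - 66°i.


e^-1.8480 = 0.15755
cos(-66°) = 0.4067
sin(-66°) = -0.9135
Real = 0.15755*0.4067 = 0.0641
Imag = 0.15755*(-0.9135) = -0.1439

0.0641 - 0.1439i


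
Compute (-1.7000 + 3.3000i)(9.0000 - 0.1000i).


Real = -1.7*9 - 3.3*(-0.1) = -15.3 - (-0.33) = -14.97
Imag = -1.7*(-0.1) + 9*3.3 = 0.17 + 29.7 = 29.87

-14.9700 + 29.8700i


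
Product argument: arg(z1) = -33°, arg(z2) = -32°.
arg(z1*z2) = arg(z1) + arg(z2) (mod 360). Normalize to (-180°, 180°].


arg(z1*z2) = -33° - 32° = -65°
Normalized to (-180°, 180°]: -65°

-65°


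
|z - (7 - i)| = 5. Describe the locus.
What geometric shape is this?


|z - z0| = r is a circle with center z0 and radius r.
Center = (7, -1), radius = 5

Circle with center (7, -1) and radius 5


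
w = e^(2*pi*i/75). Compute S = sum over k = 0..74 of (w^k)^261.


The roots are w_k = w^k with w = e^(2*pi*i/75), and (w^k)^261 = (w^261)^k.
So S = 1 + u + u^2 + ... + u^(74) with u = w^261.
261 = 3*75 + 36, so 261 is not a multiple of 75: u = (w^75)^3 * w^36 = w^36 ≠ 1 (w is a primitive 75th root), while u^75 = (w^75)^261 = 1.
Geometric series: S = (1 - u^75)/(1 - u) = (1 - 1)/(1 - u) = 0

S = 0


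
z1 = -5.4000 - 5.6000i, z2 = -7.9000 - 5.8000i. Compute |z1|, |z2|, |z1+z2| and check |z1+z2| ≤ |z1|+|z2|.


|z1| = sqrt((-5.4)^2 + (-5.6)^2) = sqrt(60.52) = 7.7795
|z2| = sqrt((-7.9)^2 + (-5.8)^2) = sqrt(96.05) = 9.8005
z1+z2 = -13.3000 - 11.4000i
|z1+z2| = sqrt(306.85) = 17.5171
|z1|+|z2| = 7.7795 + 9.8005 = 17.5800

|z1+z2| = 17.5171 ≤ |z1|+|z2| = 17.5800 (verified)


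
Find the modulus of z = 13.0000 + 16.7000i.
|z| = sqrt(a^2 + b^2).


|z| = sqrt(13^2 + 16.7^2) = sqrt(169 + 278.89) = sqrt(447.89) = 21.1634

|z| = 21.1634


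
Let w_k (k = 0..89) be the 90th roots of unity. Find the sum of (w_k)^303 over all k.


The roots are w_k = w^k with w = e^(2*pi*i/90), and (w^k)^303 = (w^303)^k.
So S = 1 + u + u^2 + ... + u^(89) with u = w^303.
303 = 3*90 + 33, so 303 is not a multiple of 90: u = (w^90)^3 * w^33 = w^33 ≠ 1 (w is a primitive 90th root), while u^90 = (w^90)^303 = 1.
Geometric series: S = (1 - u^90)/(1 - u) = (1 - 1)/(1 - u) = 0

S = 0


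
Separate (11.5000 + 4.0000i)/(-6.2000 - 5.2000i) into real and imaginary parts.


Multiply by conjugate: (11.5000 + 4.0000i)(-6.2000 + 5.2000i) / ((-6.2)^2 + (-5.2)^2)
Numerator real = 11.5*(-6.2) + 4*(-5.2) = -92.1
Numerator imag = 4*(-6.2) - 11.5*(-5.2) = 35
Denominator = 65.48
Re(z) = -92.1/65.48 = -1.4065
Im(z) = 35/65.48 = 0.5345

Re(z) = -1.4065, Im(z) = 0.5345


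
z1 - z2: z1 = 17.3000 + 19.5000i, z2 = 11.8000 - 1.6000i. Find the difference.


Real: 17.3 - 11.8 = 5.5
Imag: 19.5 + 1.6 = 21.1

5.5000 + 21.1000i


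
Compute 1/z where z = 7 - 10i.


|z|^2 = 49+100 = 149
1/z = (7 + 10i)/149

1/z = 0.0470 + 0.0671i


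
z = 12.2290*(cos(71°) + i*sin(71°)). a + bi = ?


a = 12.2290*cos(71°) = 12.2290*0.32557 = 3.9814
b = 12.2290*sin(71°) = 12.2290*0.9455186 = 11.5627

3.9814 + 11.5627i


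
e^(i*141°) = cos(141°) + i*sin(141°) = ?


cos(141°) = -0.7771
sin(141°) = 0.6293

e^(i*141°) = -0.7771 + 0.6293i


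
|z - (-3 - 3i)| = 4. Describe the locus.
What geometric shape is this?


|z - z0| = r is a circle with center z0 and radius r.
Center = (-3, -3), radius = 4

Circle with center (-3, -3) and radius 4


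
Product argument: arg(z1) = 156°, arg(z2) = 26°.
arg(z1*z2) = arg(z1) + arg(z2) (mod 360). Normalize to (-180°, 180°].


arg(z1*z2) = 156° + 26° = 182°
Normalized to (-180°, 180°]: -178°

-178°


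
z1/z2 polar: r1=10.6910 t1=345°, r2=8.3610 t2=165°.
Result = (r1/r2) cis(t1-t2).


r = 10.6910 / 8.3610 = 1.2787
theta = 345° - 165° = 180° = 180° (mod 360)

1.2787 cis(180°)


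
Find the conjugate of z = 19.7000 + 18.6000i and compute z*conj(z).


z_bar = 19.7000 - 18.6000i
z*z_bar = 19.7^2 + 18.6^2 = 388.09 + 345.96 = 734.05

z_bar = 19.7000 - 18.6000i, z*z_bar = 734.05


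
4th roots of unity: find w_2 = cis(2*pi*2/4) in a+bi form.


Angle = 360*2/4 = 180°
a = cos(180°) = -1.0000
b = sin(180°) = 0

-1.0000 + 0i


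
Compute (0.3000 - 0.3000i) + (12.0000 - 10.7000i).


Real: 0.3 + 12 = 12.3
Imag: -0.3 - 10.7 = -11

12.3000 - 11.0000i


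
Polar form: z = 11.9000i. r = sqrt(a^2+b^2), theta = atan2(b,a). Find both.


r = sqrt(0+141.61) = sqrt(141.61) = 11.9000
theta = atan2(11.9, 0) = 90.0000 degrees

r = 11.9000, theta = 90.0000 degrees


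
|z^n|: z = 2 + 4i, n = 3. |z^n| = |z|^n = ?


|z| = sqrt(4+16) = sqrt(20) = 4.4721
|z^3| = |z|^3 = (sqrt(20))^3 = 20*sqrt(20)

|z^3| = 20*sqrt(20) ≈ 89.4427


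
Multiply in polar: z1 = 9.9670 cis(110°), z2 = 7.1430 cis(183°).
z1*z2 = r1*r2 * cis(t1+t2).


r = 9.9670 * 7.1430 = 71.1943
theta = 110° + 183° = 293° = 293° (mod 360)

71.1943 cis(293°)


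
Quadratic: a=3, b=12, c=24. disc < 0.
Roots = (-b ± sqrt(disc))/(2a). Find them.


disc = 12^2 - 4*3*24 = 144 - 288 = -144
sqrt(|disc|) = sqrt(144) = 12.0000
Real part = -12/(2*3) = -2.0000
Imag part = 12.0000/(2*3) = 2.0000

-2.0000 ± 2.0000i


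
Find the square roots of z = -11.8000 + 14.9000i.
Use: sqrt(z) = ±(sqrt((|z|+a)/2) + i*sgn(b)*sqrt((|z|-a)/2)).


|z| = sqrt(139.24+222.01) = 19.0066
sqrt((|z|+a)/2) = sqrt((19.0066+(-11.8))/2) = sqrt(3.6033) = 1.8982
sqrt((|z|-a)/2) = sqrt((19.0066-(-11.8))/2) = sqrt(15.4033) = 3.9247

±(1.8982 + 3.9247i) i.e. 1.8982 + 3.9247i and -1.8982 - 3.9247i


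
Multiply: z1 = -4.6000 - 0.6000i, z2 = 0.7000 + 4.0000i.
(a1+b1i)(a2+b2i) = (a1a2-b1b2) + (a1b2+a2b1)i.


Real = -4.6*0.7 - (-0.6)*4 = -3.22 - (-2.4) = -0.82
Imag = -4.6*4 + 0.7*(-0.6) = -18.4 - (0.42) = -18.82

-0.8200 - 18.8200i


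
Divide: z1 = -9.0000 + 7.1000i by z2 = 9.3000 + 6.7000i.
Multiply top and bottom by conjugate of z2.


Conjugate of z2 = 9.3000 - 6.7000i
Numerator: (-9.0000 + 7.1000i)(9.3000 - 6.7000i) = -36.1300 + 126.3300i
Denominator: 9.3^2 + 6.7^2 = 131.38
Result = (-36.1300 + 126.3300i)/131.38

-0.2750 + 0.9616i


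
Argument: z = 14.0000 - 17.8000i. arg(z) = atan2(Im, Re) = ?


Re = 14, Im = -17.8
arg = atan2(-17.8, 14) = -51.8144 degrees

arg(z) = -51.8144 degrees


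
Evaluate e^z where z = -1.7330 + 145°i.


e^-1.7330 = 0.1768
cos(145°) = -0.8192
sin(145°) = 0.5736
Real = 0.1768*(-0.8192) = -0.1448
Imag = 0.1768*0.5736 = 0.1014

-0.1448 + 0.1014i


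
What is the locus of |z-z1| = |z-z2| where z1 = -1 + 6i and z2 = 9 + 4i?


Equal distances means the locus is the perpendicular bisector of z1 and z2.
Midpoint = ((-1+9)/2, (6+4)/2) = (4.0000, 5.0000)

Perpendicular bisector through (4.0000, 5.0000)


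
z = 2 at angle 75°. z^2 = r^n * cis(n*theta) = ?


r^2 = 2^2 = 4
n*theta = 2*75° = 150° = 150° (mod 360)
a = 4*cos(150°) = -3.4641
b = 4*sin(150°) = 2.0000

4 cis(150°) = -3.4641 + 2.0000i


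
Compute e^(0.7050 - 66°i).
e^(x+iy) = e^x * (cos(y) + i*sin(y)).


e^0.7050 = 2.02385
cos(-66°) = 0.40674
sin(-66°) = -0.91355
Real = 2.02385*0.40674 = 0.8232
Imag = 2.02385*(-0.91355) = -1.8489

0.8232 - 1.8489i


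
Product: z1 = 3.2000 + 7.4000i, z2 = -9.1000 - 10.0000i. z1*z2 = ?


Real = 3.2*(-9.1) - 7.4*(-10) = -29.12 - (-74) = 44.88
Imag = 3.2*(-10) - (9.1)*7.4 = -32 - (67.34) = -99.34

44.8800 - 99.3400i


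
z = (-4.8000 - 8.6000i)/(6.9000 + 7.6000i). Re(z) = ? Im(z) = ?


Multiply by conjugate: (-4.8000 - 8.6000i)(6.9000 - 7.6000i) / (6.9^2 + 7.6^2)
Numerator real = -4.8*6.9 - (8.6)*7.6 = -98.48
Numerator imag = -8.6*6.9 - (-4.8)*7.6 = -22.86
Denominator = 105.37
Re(z) = -98.48/105.37 = -0.9346
Im(z) = -22.86/105.37 = -0.2169

Re(z) = -0.9346, Im(z) = -0.2169


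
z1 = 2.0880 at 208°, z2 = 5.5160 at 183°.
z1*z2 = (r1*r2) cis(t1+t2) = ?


r = 2.0880 * 5.5160 = 11.5174
theta = 208° + 183° = 391° = 31° (mod 360)

11.5174 cis(31°)


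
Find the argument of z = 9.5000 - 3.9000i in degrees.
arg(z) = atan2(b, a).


Re = 9.5, Im = -3.9
arg = atan2(-3.9, 9.5) = -22.3194 degrees

arg(z) = -22.3194 degrees


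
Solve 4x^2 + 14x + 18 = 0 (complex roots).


disc = 14^2 - 4*4*18 = 196 - 288 = -92
sqrt(|disc|) = sqrt(92) = 9.5917
Real part = -14/(2*4) = -1.7500
Imag part = 9.5917/(2*4) = 1.1990

-1.7500 ± 1.1990i


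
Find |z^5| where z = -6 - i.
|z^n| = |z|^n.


|z| = sqrt(36+1) = sqrt(37) = 6.0828
|z^5| = |z|^5 = (sqrt(37))^5 = 37^2 * sqrt(37) = 1369*sqrt(37)

|z^5| = 1369*sqrt(37) ≈ 8327.3019


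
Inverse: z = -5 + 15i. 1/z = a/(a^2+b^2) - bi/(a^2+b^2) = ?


|z|^2 = 25+225 = 250
1/z = (-5 - 15i)/250

1/z = -0.0200 - 0.0600i


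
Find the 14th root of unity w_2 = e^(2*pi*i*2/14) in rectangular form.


Angle = 360*2/14 = 51.4286°
a = cos(51.4286°) = 0.6235
b = sin(51.4286°) = 0.7818

0.6235 + 0.7818i


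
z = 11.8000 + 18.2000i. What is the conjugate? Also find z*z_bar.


z_bar = 11.8000 - 18.2000i
z*z_bar = 11.8^2 + 18.2^2 = 139.24 + 331.24 = 470.48

z_bar = 11.8000 - 18.2000i, z*z_bar = 470.48


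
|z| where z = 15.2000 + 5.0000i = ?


|z| = sqrt(15.2^2 + 5^2) = sqrt(231.04 + 25) = sqrt(256.04) = 16.0012

|z| = 16.0012


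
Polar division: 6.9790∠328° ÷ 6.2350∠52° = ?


r = 6.9790 / 6.2350 = 1.1193
theta = 328° - 52° = 276° = 276° (mod 360)

1.1193 cis(276°)


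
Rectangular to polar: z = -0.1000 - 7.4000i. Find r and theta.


r = sqrt(0.01+54.76) = sqrt(54.77) = 7.4007
theta = atan2(-7.4, -0.1) = -90.7742 degrees

r = 7.4007, theta = -90.7742 degrees


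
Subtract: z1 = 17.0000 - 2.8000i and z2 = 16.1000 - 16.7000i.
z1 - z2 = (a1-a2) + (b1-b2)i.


Real: 17 - 16.1 = 0.9
Imag: -2.8 + 16.7 = 13.9

0.9000 + 13.9000i


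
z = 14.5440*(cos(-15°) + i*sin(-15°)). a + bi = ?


a = 14.5440*cos(-15°) = 14.5440*0.965926 = 14.0484
b = 14.5440*sin(-15°) = 14.5440*(-0.25882) = -3.7643

14.0484 - 3.7643i


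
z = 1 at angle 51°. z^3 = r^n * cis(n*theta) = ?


r^3 = 1^3 = 1
n*theta = 3*51° = 153° = 153° (mod 360)
a = 1*cos(153°) = -0.8910
b = 1*sin(153°) = 0.4540

1 cis(153°) = -0.8910 + 0.4540i


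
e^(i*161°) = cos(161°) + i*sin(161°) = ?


cos(161°) = -0.9455
sin(161°) = 0.3256

e^(i*161°) = -0.9455 + 0.3256i


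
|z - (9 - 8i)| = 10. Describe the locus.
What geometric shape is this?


|z - z0| = r is a circle with center z0 and radius r.
Center = (9, -8), radius = 10

Circle with center (9, -8) and radius 10


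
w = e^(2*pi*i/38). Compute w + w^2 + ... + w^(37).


With w = e^(2*pi*i/38), all 38 of the 38th roots of unity w^0 = 1, w, ..., w^(37) sum to 0: 1 + w + ... + w^(37) = (1 - w^38)/(1 - w) = 0 since w^38 = 1, w ≠ 1.
Removing the root 1: w + w^2 + ... + w^(37) = 0 - 1 = -1

Sum = -1


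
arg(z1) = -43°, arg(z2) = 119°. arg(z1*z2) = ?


arg(z1*z2) = -43° + 119° = 76°
Normalized to (-180°, 180°]: 76°

76°


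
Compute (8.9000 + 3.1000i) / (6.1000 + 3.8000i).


Conjugate of z2 = 6.1000 - 3.8000i
Numerator: (8.9000 + 3.1000i)(6.1000 - 3.8000i) = 66.0700 - 14.9100i
Denominator: 6.1^2 + 3.8^2 = 51.65
Result = (66.0700 - 14.9100i)/51.65

1.2792 - 0.2887i


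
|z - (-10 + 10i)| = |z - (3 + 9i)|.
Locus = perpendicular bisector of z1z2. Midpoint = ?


Equal distances means the locus is the perpendicular bisector of z1 and z2.
Midpoint = ((-10+3)/2, (10+9)/2) = (-3.5000, 9.5000)

Perpendicular bisector through (-3.5000, 9.5000)


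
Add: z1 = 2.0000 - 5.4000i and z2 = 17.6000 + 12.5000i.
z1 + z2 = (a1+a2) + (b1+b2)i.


Real: 2 + 17.6 = 19.6
Imag: -5.4 + 12.5 = 7.1

19.6000 + 7.1000i


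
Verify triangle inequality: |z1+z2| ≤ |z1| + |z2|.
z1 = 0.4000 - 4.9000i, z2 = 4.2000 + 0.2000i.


|z1| = sqrt(0.4^2 + (-4.9)^2) = sqrt(24.17) = 4.9163
|z2| = sqrt(4.2^2 + 0.2^2) = sqrt(17.68) = 4.2048
z1+z2 = 4.6000 - 4.7000i
|z1+z2| = sqrt(43.25) = 6.5765
|z1|+|z2| = 4.9163 + 4.2048 = 9.1211

|z1+z2| = 6.5765 ≤ |z1|+|z2| = 9.1211 (verified)
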